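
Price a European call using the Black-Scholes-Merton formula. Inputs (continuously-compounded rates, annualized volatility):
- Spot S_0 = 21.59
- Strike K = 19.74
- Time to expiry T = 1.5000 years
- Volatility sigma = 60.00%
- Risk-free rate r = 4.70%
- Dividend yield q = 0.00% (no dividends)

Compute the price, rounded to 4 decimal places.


d1 = (ln(S/K) + (r - q + 0.5*sigma^2) * T) / (sigma * sqrt(T)) = 0.58526912
d2 = d1 - sigma * sqrt(T) = -0.14957780
exp(-rT) = 0.93192774; exp(-qT) = 1.00000000
C = S_0 * exp(-qT) * N(d1) - K * exp(-rT) * N(d2)
N(d1) = 0.72081661; N(d2) = 0.44054886
C = 21.5900 * 1.00000000 * 0.72081661 - 19.7400 * 0.93192774 * 0.44054886 = 7.4580

Answer: Price = 7.4580


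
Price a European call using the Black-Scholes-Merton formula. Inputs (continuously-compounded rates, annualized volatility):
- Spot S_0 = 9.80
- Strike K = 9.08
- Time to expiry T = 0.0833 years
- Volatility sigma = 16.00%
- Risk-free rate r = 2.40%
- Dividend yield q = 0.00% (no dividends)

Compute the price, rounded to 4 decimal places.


d1 = (ln(S/K) + (r - q + 0.5*sigma^2) * T) / (sigma * sqrt(T)) = 1.71883337
d2 = d1 - sigma * sqrt(T) = 1.67265458
exp(-rT) = 0.99800280; exp(-qT) = 1.00000000
C = S_0 * exp(-qT) * N(d1) - K * exp(-rT) * N(d2)
N(d1) = 0.95717764; N(d2) = 0.95280234
C = 9.8000 * 1.00000000 * 0.95717764 - 9.0800 * 0.99800280 * 0.95280234 = 0.7462

Answer: Price = 0.7462


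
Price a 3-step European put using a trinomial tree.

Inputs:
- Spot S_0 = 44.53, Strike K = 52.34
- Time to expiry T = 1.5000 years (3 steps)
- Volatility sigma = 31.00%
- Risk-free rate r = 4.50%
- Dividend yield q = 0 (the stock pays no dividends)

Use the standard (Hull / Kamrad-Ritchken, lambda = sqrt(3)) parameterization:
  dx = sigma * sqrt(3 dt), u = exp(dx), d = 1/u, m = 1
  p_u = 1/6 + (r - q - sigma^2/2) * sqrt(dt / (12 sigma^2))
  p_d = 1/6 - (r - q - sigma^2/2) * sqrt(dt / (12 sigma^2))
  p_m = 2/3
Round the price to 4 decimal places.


Answer: Price = V(0,0) = 9.7069

Derivation:
dt = T/N = 0.500000; dx = sigma*sqrt(3*dt) = 0.379671
u = exp(dx) = 1.461803; d = 1/u = 0.684086
p_u = 0.164658, p_m = 0.666667, p_d = 0.168675
Discount per step: exp(-r*dt) = 0.977751
Stock lattice S(k, j) with j the centered position index:
  k=0: S(0,+0) = 44.5300
  k=1: S(1,-1) = 30.4624; S(1,+0) = 44.5300; S(1,+1) = 65.0941
  k=2: S(2,-2) = 20.8389; S(2,-1) = 30.4624; S(2,+0) = 44.5300; S(2,+1) = 65.0941; S(2,+2) = 95.1548
  k=3: S(3,-3) = 14.2556; S(3,-2) = 20.8389; S(3,-1) = 30.4624; S(3,+0) = 44.5300; S(3,+1) = 65.0941; S(3,+2) = 95.1548; S(3,+3) = 139.0976
Terminal payoffs V(N, j) = max(K - S_T, 0):
  V(3,-3) = 38.084392; V(3,-2) = 31.501103; V(3,-1) = 21.877628; V(3,+0) = 7.810000; V(3,+1) = 0.000000; V(3,+2) = 0.000000; V(3,+3) = 0.000000
Backward induction: V(k, j) = exp(-r*dt) * [p_u * V(k+1, j+1) + p_m * V(k+1, j) + p_d * V(k+1, j-1)]
  V(2,-2) = exp(-r*dt) * [p_u*21.877628 + p_m*31.501103 + p_d*38.084392] = 30.336642
  V(2,-1) = exp(-r*dt) * [p_u*7.810000 + p_m*21.877628 + p_d*31.501103] = 20.713186
  V(2,+0) = exp(-r*dt) * [p_u*0.000000 + p_m*7.810000 + p_d*21.877628] = 8.698931
  V(2,+1) = exp(-r*dt) * [p_u*0.000000 + p_m*0.000000 + p_d*7.810000] = 1.288042
  V(2,+2) = exp(-r*dt) * [p_u*0.000000 + p_m*0.000000 + p_d*0.000000] = 0.000000
  V(1,-1) = exp(-r*dt) * [p_u*8.698931 + p_m*20.713186 + p_d*30.336642] = 19.905231
  V(1,+0) = exp(-r*dt) * [p_u*1.288042 + p_m*8.698931 + p_d*20.713186] = 9.293692
  V(1,+1) = exp(-r*dt) * [p_u*0.000000 + p_m*1.288042 + p_d*8.698931] = 2.274236
  V(0,+0) = exp(-r*dt) * [p_u*2.274236 + p_m*9.293692 + p_d*19.905231] = 9.706900


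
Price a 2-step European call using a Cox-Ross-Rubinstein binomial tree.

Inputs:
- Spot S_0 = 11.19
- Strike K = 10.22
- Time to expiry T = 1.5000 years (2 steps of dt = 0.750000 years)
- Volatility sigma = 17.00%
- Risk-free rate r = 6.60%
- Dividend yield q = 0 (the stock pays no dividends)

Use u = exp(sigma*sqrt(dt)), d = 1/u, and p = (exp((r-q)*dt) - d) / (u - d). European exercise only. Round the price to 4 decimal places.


dt = T/N = 0.750000
u = exp(sigma*sqrt(dt)) = 1.158614; d = 1/u = 0.863100
p = (exp((r-q)*dt) - d) / (u - d) = 0.634980
Discount per step: exp(-r*dt) = 0.951705
Stock lattice S(k, i) with i counting down-moves:
  k=0: S(0,0) = 11.1900
  k=1: S(1,0) = 12.9649; S(1,1) = 9.6581
  k=2: S(2,0) = 15.0213; S(2,1) = 11.1900; S(2,2) = 8.3359
Terminal payoffs V(N, i) = max(S_T - K, 0):
  V(2,0) = 4.801299; V(2,1) = 0.970000; V(2,2) = 0.000000
Backward induction: V(k, i) = exp(-r*dt) * [p * V(k+1, i) + (1-p) * V(k+1, i+1)].
  V(1,0) = exp(-r*dt) * [p*4.801299 + (1-p)*0.970000] = 3.238462
  V(1,1) = exp(-r*dt) * [p*0.970000 + (1-p)*0.000000] = 0.586185
  V(0,0) = exp(-r*dt) * [p*3.238462 + (1-p)*0.586185] = 2.160683

Answer: Price = V(0,0) = 2.1607


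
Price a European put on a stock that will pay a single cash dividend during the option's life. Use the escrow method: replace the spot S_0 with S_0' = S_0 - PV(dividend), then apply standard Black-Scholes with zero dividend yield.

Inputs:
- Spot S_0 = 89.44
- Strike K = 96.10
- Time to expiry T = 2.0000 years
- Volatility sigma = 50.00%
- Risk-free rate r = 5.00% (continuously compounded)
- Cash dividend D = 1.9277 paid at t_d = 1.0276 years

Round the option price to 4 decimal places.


PV(D) = D * exp(-r * t_d) = 1.9277 * 0.94991763 = 1.83115622
S_0' = S_0 - PV(D) = 89.4400 - 1.83115622 = 87.60884378
d1 = (ln(S_0'/K) + (r + sigma^2/2)*T) / (sigma*sqrt(T)) = 0.36414957
d2 = d1 - sigma*sqrt(T) = -0.34295721
exp(-rT) = 0.90483742
N(-d1) = 0.35787316; N(-d2) = 0.63418467
P = K * exp(-rT) * N(-d2) - S_0' * N(-d1) = 96.1000 * 0.90483742 * 0.63418467 - 87.60884378 * 0.35787316 = 23.7926

Answer: Price = 23.7926


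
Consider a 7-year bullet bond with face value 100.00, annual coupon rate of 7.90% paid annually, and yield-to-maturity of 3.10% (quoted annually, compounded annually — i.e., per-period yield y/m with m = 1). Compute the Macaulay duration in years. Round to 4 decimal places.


Coupon per period c = face * coupon_rate / m = 7.900000
Periods per year m = 1; per-period yield y/m = 0.031000
Number of cashflows N = 7
Cashflows (t years, CF_t, discount factor 1/(1+y/m)^(m*t), PV):
  t = 1.0000: CF_t = 7.900000, DF = 0.969932, PV = 7.662464
  t = 2.0000: CF_t = 7.900000, DF = 0.940768, PV = 7.432069
  t = 3.0000: CF_t = 7.900000, DF = 0.912481, PV = 7.208603
  t = 4.0000: CF_t = 7.900000, DF = 0.885045, PV = 6.991855
  t = 5.0000: CF_t = 7.900000, DF = 0.858434, PV = 6.781625
  t = 6.0000: CF_t = 7.900000, DF = 0.832622, PV = 6.577716
  t = 7.0000: CF_t = 107.900000, DF = 0.807587, PV = 87.138642
Price P = sum_t PV_t = 129.792974
Macaulay numerator sum_t t * PV_t:
  t * PV_t at t = 1.0000: 7.662464
  t * PV_t at t = 2.0000: 14.864139
  t * PV_t at t = 3.0000: 21.625808
  t * PV_t at t = 4.0000: 27.967421
  t * PV_t at t = 5.0000: 33.908125
  t * PV_t at t = 6.0000: 39.466294
  t * PV_t at t = 7.0000: 609.970494
Macaulay duration D = (sum_t t * PV_t) / P = 755.464745 / 129.792974 = 5.820537

Answer: Macaulay duration = 5.8205 years


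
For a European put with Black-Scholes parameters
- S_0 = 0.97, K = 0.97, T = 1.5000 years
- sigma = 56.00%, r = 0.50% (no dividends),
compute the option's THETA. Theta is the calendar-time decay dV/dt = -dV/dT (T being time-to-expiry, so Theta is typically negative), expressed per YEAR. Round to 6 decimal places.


d1 = 0.3538637861; d2 = -0.3319933419
phi(d1) = 0.3747304458; exp(-qT) = 1.0000000000; exp(-rT) = 0.9925280548
Theta = -S*exp(-qT)*phi(d1)*sigma/(2*sqrt(T)) + r*K*exp(-rT)*N(-d2) - q*S*exp(-qT)*N(-d1)
N(-d1) = 0.3617204839; N(-d2) = 0.6300528567; sqrt(T) = 1.2247448714
Term 1 = -0.9700 * 1.0000000000 * 0.3747304458 * 0.5600 / (2 * 1.2247448714) = -0.0831004003
Term 2 = 0.0050 * 0.9700 * 0.9925280548 * 0.6300528567 = 0.0030329239
Term 3 = 0 (no dividend yield, q = 0)
Theta = -0.0831004003 + (0.0030329239) + (0.0000000000) = -0.080067

Answer: Theta = -0.080067


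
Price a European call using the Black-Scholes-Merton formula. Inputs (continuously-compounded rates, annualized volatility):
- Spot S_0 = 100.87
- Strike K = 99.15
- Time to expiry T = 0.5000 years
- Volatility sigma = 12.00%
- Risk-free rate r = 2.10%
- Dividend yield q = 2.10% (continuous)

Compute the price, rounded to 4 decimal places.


d1 = (ln(S/K) + (r - q + 0.5*sigma^2) * T) / (sigma * sqrt(T)) = 0.24511508
d2 = d1 - sigma * sqrt(T) = 0.16026226
exp(-rT) = 0.98955493; exp(-qT) = 0.98955493
C = S_0 * exp(-qT) * N(d1) - K * exp(-rT) * N(d2)
N(d1) = 0.59681634; N(d2) = 0.56366276
C = 100.8700 * 0.98955493 * 0.59681634 - 99.1500 * 0.98955493 * 0.56366276 = 4.2686

Answer: Price = 4.2686


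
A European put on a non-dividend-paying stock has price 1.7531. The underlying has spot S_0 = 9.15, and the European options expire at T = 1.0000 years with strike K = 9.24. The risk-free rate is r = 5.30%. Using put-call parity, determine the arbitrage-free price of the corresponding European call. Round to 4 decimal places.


Answer: Call price = 2.1401

Derivation:
Put-call parity: C - P = S_0 * exp(-qT) - K * exp(-rT).
S_0 * exp(-qT) = 9.1500 * 1.00000000 = 9.15000000
K * exp(-rT) = 9.2400 * 0.94838001 = 8.76303132
C = P + S*exp(-qT) - K*exp(-rT)
C = 1.7531 + 9.15000000 - 8.76303132 = 2.1401


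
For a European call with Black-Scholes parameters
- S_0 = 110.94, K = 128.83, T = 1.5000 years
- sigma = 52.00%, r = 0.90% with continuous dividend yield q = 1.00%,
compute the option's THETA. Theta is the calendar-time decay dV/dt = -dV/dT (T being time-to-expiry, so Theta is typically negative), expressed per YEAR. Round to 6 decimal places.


d1 = 0.0813290400; d2 = -0.5555382931
phi(d1) = 0.3976250753; exp(-qT) = 0.9851119396; exp(-rT) = 0.9865907163
Theta = -S*exp(-qT)*phi(d1)*sigma/(2*sqrt(T)) - r*K*exp(-rT)*N(d2) + q*S*exp(-qT)*N(d1)
N(d1) = 0.5324098601; N(d2) = 0.2892632627; sqrt(T) = 1.2247448714
Term 1 = -110.9400 * 0.9851119396 * 0.3976250753 * 0.5200 / (2 * 1.2247448714) = -9.2251880363
Term 2 = -0.0090 * 128.8300 * 0.9865907163 * 0.2892632627 = -0.3308947077
Term 3 = 0.0100 * 110.9400 * 0.9851119396 * 0.5324098601 = 0.5818617841
Theta = -9.2251880363 + (-0.3308947077) + (0.5818617841) = -8.974221

Answer: Theta = -8.974221


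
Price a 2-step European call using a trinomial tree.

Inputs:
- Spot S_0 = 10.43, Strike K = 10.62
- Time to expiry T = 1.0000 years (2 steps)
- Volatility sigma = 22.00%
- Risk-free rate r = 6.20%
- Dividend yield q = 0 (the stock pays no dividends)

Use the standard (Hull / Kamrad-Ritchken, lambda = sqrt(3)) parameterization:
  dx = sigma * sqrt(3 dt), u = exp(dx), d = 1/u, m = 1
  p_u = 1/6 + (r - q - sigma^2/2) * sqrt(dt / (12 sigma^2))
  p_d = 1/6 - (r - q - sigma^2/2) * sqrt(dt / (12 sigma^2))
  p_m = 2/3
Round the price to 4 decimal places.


dt = T/N = 0.500000; dx = sigma*sqrt(3*dt) = 0.269444
u = exp(dx) = 1.309236; d = 1/u = 0.763804
p_u = 0.201739, p_m = 0.666667, p_d = 0.131594
Discount per step: exp(-r*dt) = 0.969476
Stock lattice S(k, j) with j the centered position index:
  k=0: S(0,+0) = 10.4300
  k=1: S(1,-1) = 7.9665; S(1,+0) = 10.4300; S(1,+1) = 13.6553
  k=2: S(2,-2) = 6.0848; S(2,-1) = 7.9665; S(2,+0) = 10.4300; S(2,+1) = 13.6553; S(2,+2) = 17.8781
Terminal payoffs V(N, j) = max(S_T - K, 0):
  V(2,-2) = 0.000000; V(2,-1) = 0.000000; V(2,+0) = 0.000000; V(2,+1) = 3.035333; V(2,+2) = 7.258056
Backward induction: V(k, j) = exp(-r*dt) * [p_u * V(k+1, j+1) + p_m * V(k+1, j) + p_d * V(k+1, j-1)]
  V(1,-1) = exp(-r*dt) * [p_u*0.000000 + p_m*0.000000 + p_d*0.000000] = 0.000000
  V(1,+0) = exp(-r*dt) * [p_u*3.035333 + p_m*0.000000 + p_d*0.000000] = 0.593653
  V(1,+1) = exp(-r*dt) * [p_u*7.258056 + p_m*3.035333 + p_d*0.000000] = 3.381325
  V(0,+0) = exp(-r*dt) * [p_u*3.381325 + p_m*0.593653 + p_d*0.000000] = 1.045011

Answer: Price = V(0,0) = 1.0450


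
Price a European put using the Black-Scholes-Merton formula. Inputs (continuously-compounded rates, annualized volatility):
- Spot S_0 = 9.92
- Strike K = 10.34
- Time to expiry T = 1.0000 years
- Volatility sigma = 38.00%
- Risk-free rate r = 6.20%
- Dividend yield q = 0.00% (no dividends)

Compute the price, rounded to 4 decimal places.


Answer: Price = 1.3810

Derivation:
d1 = (ln(S/K) + (r - q + 0.5*sigma^2) * T) / (sigma * sqrt(T)) = 0.24403435
d2 = d1 - sigma * sqrt(T) = -0.13596565
exp(-rT) = 0.93988289; exp(-qT) = 1.00000000
P = K * exp(-rT) * N(-d2) - S_0 * exp(-qT) * N(-d1)
N(-d1) = 0.40360211; N(-d2) = 0.55407578
P = 10.3400 * 0.93988289 * 0.55407578 - 9.9200 * 1.00000000 * 0.40360211 = 1.3810


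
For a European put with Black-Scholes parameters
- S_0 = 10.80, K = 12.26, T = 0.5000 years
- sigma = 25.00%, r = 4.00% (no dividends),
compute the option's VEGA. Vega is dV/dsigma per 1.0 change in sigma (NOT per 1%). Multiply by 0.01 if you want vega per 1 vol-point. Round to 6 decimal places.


Answer: Vega = 2.667229

Derivation:
d1 = -0.5157399069; d2 = -0.6925166022
phi(d1) = 0.3492621967; exp(-qT) = 1.0000000000; exp(-rT) = 0.9801986733
Vega = S * exp(-qT) * phi(d1) * sqrt(T) = 10.8000 * 1.0000000000 * 0.3492621967 * 0.7071067812 = 2.667229


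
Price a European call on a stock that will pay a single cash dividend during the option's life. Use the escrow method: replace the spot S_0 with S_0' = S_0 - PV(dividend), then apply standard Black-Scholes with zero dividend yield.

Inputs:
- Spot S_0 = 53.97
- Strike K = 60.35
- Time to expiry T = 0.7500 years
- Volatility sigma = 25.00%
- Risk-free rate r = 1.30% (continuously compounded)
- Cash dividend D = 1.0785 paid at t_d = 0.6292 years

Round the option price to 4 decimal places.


Answer: Price = 2.1712

Derivation:
PV(D) = D * exp(-r * t_d) = 1.0785 * 0.99185376 = 1.06971428
S_0' = S_0 - PV(D) = 53.9700 - 1.06971428 = 52.90028572
d1 = (ln(S_0'/K) + (r + sigma^2/2)*T) / (sigma*sqrt(T)) = -0.45525088
d2 = d1 - sigma*sqrt(T) = -0.67175723
exp(-rT) = 0.99029738
N(d1) = 0.32446438; N(d2) = 0.25086913
C = S_0' * N(d1) - K * exp(-rT) * N(d2) = 52.90028572 * 0.32446438 - 60.3500 * 0.99029738 * 0.25086913 = 2.1712


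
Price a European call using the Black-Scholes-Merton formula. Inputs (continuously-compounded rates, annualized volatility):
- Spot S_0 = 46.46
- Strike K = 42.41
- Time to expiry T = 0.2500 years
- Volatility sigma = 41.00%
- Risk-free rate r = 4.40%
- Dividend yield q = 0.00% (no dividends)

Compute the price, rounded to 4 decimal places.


Answer: Price = 6.3032

Derivation:
d1 = (ln(S/K) + (r - q + 0.5*sigma^2) * T) / (sigma * sqrt(T)) = 0.60107338
d2 = d1 - sigma * sqrt(T) = 0.39607338
exp(-rT) = 0.98906028; exp(-qT) = 1.00000000
C = S_0 * exp(-qT) * N(d1) - K * exp(-rT) * N(d2)
N(d1) = 0.72610445; N(d2) = 0.65397455
C = 46.4600 * 1.00000000 * 0.72610445 - 42.4100 * 0.98906028 * 0.65397455 = 6.3032


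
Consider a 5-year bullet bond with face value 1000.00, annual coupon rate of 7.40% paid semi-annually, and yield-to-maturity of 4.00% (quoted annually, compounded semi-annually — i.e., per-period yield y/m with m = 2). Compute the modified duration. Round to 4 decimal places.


Answer: Modified duration = 4.2429

Derivation:
Coupon per period c = face * coupon_rate / m = 37.000000
Periods per year m = 2; per-period yield y/m = 0.020000
Number of cashflows N = 10
Cashflows (t years, CF_t, discount factor 1/(1+y/m)^(m*t), PV):
  t = 0.5000: CF_t = 37.000000, DF = 0.980392, PV = 36.274510
  t = 1.0000: CF_t = 37.000000, DF = 0.961169, PV = 35.563245
  t = 1.5000: CF_t = 37.000000, DF = 0.942322, PV = 34.865926
  t = 2.0000: CF_t = 37.000000, DF = 0.923845, PV = 34.182281
  t = 2.5000: CF_t = 37.000000, DF = 0.905731, PV = 33.512040
  t = 3.0000: CF_t = 37.000000, DF = 0.887971, PV = 32.854941
  t = 3.5000: CF_t = 37.000000, DF = 0.870560, PV = 32.210727
  t = 4.0000: CF_t = 37.000000, DF = 0.853490, PV = 31.579144
  t = 4.5000: CF_t = 37.000000, DF = 0.836755, PV = 30.959945
  t = 5.0000: CF_t = 1037.000000, DF = 0.820348, PV = 850.701187
Price P = sum_t PV_t = 1152.703945
First compute Macaulay numerator sum_t t * PV_t:
  t * PV_t at t = 0.5000: 18.137255
  t * PV_t at t = 1.0000: 35.563245
  t * PV_t at t = 1.5000: 52.298890
  t * PV_t at t = 2.0000: 68.364562
  t * PV_t at t = 2.5000: 83.780100
  t * PV_t at t = 3.0000: 98.564823
  t * PV_t at t = 3.5000: 112.737543
  t * PV_t at t = 4.0000: 126.316575
  t * PV_t at t = 4.5000: 139.319752
  t * PV_t at t = 5.0000: 4253.505935
Macaulay duration D = 4988.588679 / 1152.703945 = 4.327728
Modified duration = D / (1 + y/m) = 4.327728 / (1 + 0.020000) = 4.242870


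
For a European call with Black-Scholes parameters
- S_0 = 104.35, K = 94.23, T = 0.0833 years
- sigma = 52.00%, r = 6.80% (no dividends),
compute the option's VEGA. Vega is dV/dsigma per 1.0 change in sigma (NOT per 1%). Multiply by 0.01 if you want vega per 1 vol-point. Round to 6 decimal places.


d1 = 0.7924957578; d2 = 0.6424147130
phi(d1) = 0.2914277102; exp(-qT) = 1.0000000000; exp(-rT) = 0.9943516125
Vega = S * exp(-qT) * phi(d1) * sqrt(T) = 104.3500 * 1.0000000000 * 0.2914277102 * 0.2886173938 = 8.776994

Answer: Vega = 8.776994


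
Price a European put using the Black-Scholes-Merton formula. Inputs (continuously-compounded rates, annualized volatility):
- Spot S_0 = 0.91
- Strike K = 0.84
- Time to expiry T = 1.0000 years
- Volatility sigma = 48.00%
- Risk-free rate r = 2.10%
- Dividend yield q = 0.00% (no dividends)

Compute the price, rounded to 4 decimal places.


d1 = (ln(S/K) + (r - q + 0.5*sigma^2) * T) / (sigma * sqrt(T)) = 0.45050564
d2 = d1 - sigma * sqrt(T) = -0.02949436
exp(-rT) = 0.97921896; exp(-qT) = 1.00000000
P = K * exp(-rT) * N(-d2) - S_0 * exp(-qT) * N(-d1)
N(-d1) = 0.32617294; N(-d2) = 0.51176484
P = 0.8400 * 0.97921896 * 0.51176484 - 0.9100 * 1.00000000 * 0.32617294 = 0.1241

Answer: Price = 0.1241


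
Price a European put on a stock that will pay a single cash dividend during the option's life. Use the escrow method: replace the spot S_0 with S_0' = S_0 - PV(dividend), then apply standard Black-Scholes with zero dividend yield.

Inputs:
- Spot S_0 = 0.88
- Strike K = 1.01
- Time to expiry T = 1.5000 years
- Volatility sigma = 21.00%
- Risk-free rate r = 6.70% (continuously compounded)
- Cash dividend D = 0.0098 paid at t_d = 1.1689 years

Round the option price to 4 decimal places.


PV(D) = D * exp(-r * t_d) = 0.0098 * 0.92467191 = 0.00906178
S_0' = S_0 - PV(D) = 0.8800 - 0.00906178 = 0.87093822
d1 = (ln(S_0'/K) + (r + sigma^2/2)*T) / (sigma*sqrt(T)) = -0.05660876
d2 = d1 - sigma*sqrt(T) = -0.31380518
exp(-rT) = 0.90438511
N(-d1) = 0.52257157; N(-d2) = 0.62316550
P = K * exp(-rT) * N(-d2) - S_0' * N(-d1) = 1.0100 * 0.90438511 * 0.62316550 - 0.87093822 * 0.52257157 = 0.1141

Answer: Price = 0.1141


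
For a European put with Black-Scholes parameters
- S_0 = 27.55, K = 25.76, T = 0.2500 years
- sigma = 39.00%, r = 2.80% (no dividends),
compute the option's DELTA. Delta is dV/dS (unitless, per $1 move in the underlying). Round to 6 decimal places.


Answer: Delta = -0.316358

Derivation:
d1 = 0.4779083813; d2 = 0.2829083813
phi(d1) = 0.3558888757; exp(-qT) = 1.0000000000; exp(-rT) = 0.9930244429
N(-d1) = 0.3163577079
Delta = -exp(-qT) * N(-d1) = -1.0000000000 * 0.3163577079 = -0.316358


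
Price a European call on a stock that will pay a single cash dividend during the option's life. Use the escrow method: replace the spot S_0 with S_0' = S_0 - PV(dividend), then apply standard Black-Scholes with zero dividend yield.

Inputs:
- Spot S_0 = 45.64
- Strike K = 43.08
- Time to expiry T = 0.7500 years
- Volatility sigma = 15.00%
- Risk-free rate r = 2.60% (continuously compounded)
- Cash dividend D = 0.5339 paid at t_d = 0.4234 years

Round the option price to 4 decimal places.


PV(D) = D * exp(-r * t_d) = 0.5339 * 0.98905197 = 0.52805485
S_0' = S_0 - PV(D) = 45.6400 - 0.52805485 = 45.11194515
d1 = (ln(S_0'/K) + (r + sigma^2/2)*T) / (sigma*sqrt(T)) = 0.56985025
d2 = d1 - sigma*sqrt(T) = 0.43994644
exp(-rT) = 0.98068890
N(d1) = 0.71561036; N(d2) = 0.67001205
C = S_0' * N(d1) - K * exp(-rT) * N(d2) = 45.11194515 * 0.71561036 - 43.0800 * 0.98068890 * 0.67001205 = 3.9759

Answer: Price = 3.9759


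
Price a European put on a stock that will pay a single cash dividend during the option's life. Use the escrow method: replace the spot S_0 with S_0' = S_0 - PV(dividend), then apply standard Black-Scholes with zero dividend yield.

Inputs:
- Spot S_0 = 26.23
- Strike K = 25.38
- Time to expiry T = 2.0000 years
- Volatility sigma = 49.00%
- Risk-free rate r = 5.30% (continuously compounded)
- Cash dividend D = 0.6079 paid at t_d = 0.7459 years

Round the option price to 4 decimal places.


PV(D) = D * exp(-r * t_d) = 0.6079 * 0.96123852 = 0.58433690
S_0' = S_0 - PV(D) = 26.2300 - 0.58433690 = 25.64566310
d1 = (ln(S_0'/K) + (r + sigma^2/2)*T) / (sigma*sqrt(T)) = 0.51447504
d2 = d1 - sigma*sqrt(T) = -0.17848960
exp(-rT) = 0.89942465
N(-d1) = 0.30345995; N(-d2) = 0.57083076
P = K * exp(-rT) * N(-d2) - S_0' * N(-d1) = 25.3800 * 0.89942465 * 0.57083076 - 25.64566310 * 0.30345995 = 5.2481

Answer: Price = 5.2481


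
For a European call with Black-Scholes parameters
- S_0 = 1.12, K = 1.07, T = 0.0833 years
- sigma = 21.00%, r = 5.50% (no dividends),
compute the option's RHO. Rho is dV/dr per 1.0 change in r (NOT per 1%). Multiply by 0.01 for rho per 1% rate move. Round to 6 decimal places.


d1 = 0.8594060437; d2 = 0.7987963910
phi(d1) = 0.2757590209; exp(-qT) = 1.0000000000; exp(-rT) = 0.9954289791
N(d2) = 0.7877957582
Rho = K*T*exp(-rT)*N(d2) = 1.0700 * 0.0833 * 0.9954289791 * 0.7877957582 = 0.069896

Answer: Rho = 0.069896


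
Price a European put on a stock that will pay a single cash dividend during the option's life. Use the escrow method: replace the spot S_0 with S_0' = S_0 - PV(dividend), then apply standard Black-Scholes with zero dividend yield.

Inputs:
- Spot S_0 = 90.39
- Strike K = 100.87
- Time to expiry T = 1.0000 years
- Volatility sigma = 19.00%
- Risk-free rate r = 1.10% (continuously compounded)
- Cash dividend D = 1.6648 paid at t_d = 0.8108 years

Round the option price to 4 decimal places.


Answer: Price = 13.9550

Derivation:
PV(D) = D * exp(-r * t_d) = 1.6648 * 0.99112085 = 1.65001800
S_0' = S_0 - PV(D) = 90.3900 - 1.65001800 = 88.73998200
d1 = (ln(S_0'/K) + (r + sigma^2/2)*T) / (sigma*sqrt(T)) = -0.52143166
d2 = d1 - sigma*sqrt(T) = -0.71143166
exp(-rT) = 0.98906028
N(-d1) = 0.69896695; N(-d2) = 0.76159161
P = K * exp(-rT) * N(-d2) - S_0' * N(-d1) = 100.8700 * 0.98906028 * 0.76159161 - 88.73998200 * 0.69896695 = 13.9550


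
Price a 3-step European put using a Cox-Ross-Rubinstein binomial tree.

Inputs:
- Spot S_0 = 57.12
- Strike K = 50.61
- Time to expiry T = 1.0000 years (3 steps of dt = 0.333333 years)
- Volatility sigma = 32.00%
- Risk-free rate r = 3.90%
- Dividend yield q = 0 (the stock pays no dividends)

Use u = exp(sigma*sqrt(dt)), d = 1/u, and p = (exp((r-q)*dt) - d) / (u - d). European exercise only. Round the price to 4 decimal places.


dt = T/N = 0.333333
u = exp(sigma*sqrt(dt)) = 1.202920; d = 1/u = 0.831310
p = (exp((r-q)*dt) - d) / (u - d) = 0.489154
Discount per step: exp(-r*dt) = 0.987084
Stock lattice S(k, i) with i counting down-moves:
  k=0: S(0,0) = 57.1200
  k=1: S(1,0) = 68.7108; S(1,1) = 47.4844
  k=2: S(2,0) = 82.6536; S(2,1) = 57.1200; S(2,2) = 39.4743
  k=3: S(3,0) = 99.4257; S(3,1) = 68.7108; S(3,2) = 47.4844; S(3,3) = 32.8154
Terminal payoffs V(N, i) = max(K - S_T, 0):
  V(3,0) = 0.000000; V(3,1) = 0.000000; V(3,2) = 3.125553; V(3,3) = 17.794595
Backward induction: V(k, i) = exp(-r*dt) * [p * V(k+1, i) + (1-p) * V(k+1, i+1)].
  V(2,0) = exp(-r*dt) * [p*0.000000 + (1-p)*0.000000] = 0.000000
  V(2,1) = exp(-r*dt) * [p*0.000000 + (1-p)*3.125553] = 1.576053
  V(2,2) = exp(-r*dt) * [p*3.125553 + (1-p)*17.794595] = 10.482016
  V(1,0) = exp(-r*dt) * [p*0.000000 + (1-p)*1.576053] = 0.794721
  V(1,1) = exp(-r*dt) * [p*1.576053 + (1-p)*10.482016] = 6.046509
  V(0,0) = exp(-r*dt) * [p*0.794721 + (1-p)*6.046509] = 3.432659

Answer: Price = V(0,0) = 3.4327


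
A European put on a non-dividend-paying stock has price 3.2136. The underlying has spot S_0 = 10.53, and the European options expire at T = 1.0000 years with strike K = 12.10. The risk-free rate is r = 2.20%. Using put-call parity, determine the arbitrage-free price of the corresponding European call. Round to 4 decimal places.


Put-call parity: C - P = S_0 * exp(-qT) - K * exp(-rT).
S_0 * exp(-qT) = 10.5300 * 1.00000000 = 10.53000000
K * exp(-rT) = 12.1000 * 0.97824024 = 11.83670684
C = P + S*exp(-qT) - K*exp(-rT)
C = 3.2136 + 10.53000000 - 11.83670684 = 1.9069

Answer: Call price = 1.9069


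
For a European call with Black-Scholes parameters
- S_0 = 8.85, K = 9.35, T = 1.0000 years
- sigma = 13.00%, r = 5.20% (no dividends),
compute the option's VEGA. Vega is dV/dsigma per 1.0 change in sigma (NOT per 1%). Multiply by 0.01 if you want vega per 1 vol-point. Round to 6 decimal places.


d1 = 0.0422393517; d2 = -0.0877606483
phi(d1) = 0.3985865501; exp(-qT) = 1.0000000000; exp(-rT) = 0.9493288668
Vega = S * exp(-qT) * phi(d1) * sqrt(T) = 8.8500 * 1.0000000000 * 0.3985865501 * 1.0000000000 = 3.527491

Answer: Vega = 3.527491


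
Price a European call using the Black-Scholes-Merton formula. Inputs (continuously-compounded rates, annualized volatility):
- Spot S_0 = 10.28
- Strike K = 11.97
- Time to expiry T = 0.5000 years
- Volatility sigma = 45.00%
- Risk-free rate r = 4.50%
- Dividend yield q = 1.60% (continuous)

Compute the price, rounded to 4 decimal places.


Answer: Price = 0.7578

Derivation:
d1 = (ln(S/K) + (r - q + 0.5*sigma^2) * T) / (sigma * sqrt(T)) = -0.27366057
d2 = d1 - sigma * sqrt(T) = -0.59185862
exp(-rT) = 0.97775124; exp(-qT) = 0.99203191
C = S_0 * exp(-qT) * N(d1) - K * exp(-rT) * N(d2)
N(d1) = 0.39217274; N(d2) = 0.27697263
C = 10.2800 * 0.99203191 * 0.39217274 - 11.9700 * 0.97775124 * 0.27697263 = 0.7578


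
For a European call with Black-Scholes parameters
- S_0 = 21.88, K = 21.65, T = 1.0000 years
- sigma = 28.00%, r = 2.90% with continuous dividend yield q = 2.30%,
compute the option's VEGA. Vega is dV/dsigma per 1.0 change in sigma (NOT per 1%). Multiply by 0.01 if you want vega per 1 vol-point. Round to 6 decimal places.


Answer: Vega = 8.362857

Derivation:
d1 = 0.1991697254; d2 = -0.0808302746
phi(d1) = 0.3911074991; exp(-qT) = 0.9772624838; exp(-rT) = 0.9714164645
Vega = S * exp(-qT) * phi(d1) * sqrt(T) = 21.8800 * 0.9772624838 * 0.3911074991 * 1.0000000000 = 8.362857


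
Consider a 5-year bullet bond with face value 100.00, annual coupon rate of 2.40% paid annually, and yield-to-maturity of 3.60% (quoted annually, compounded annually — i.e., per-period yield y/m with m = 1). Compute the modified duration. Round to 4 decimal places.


Coupon per period c = face * coupon_rate / m = 2.400000
Periods per year m = 1; per-period yield y/m = 0.036000
Number of cashflows N = 5
Cashflows (t years, CF_t, discount factor 1/(1+y/m)^(m*t), PV):
  t = 1.0000: CF_t = 2.400000, DF = 0.965251, PV = 2.316602
  t = 2.0000: CF_t = 2.400000, DF = 0.931709, PV = 2.236103
  t = 3.0000: CF_t = 2.400000, DF = 0.899333, PV = 2.158400
  t = 4.0000: CF_t = 2.400000, DF = 0.868082, PV = 2.083398
  t = 5.0000: CF_t = 102.400000, DF = 0.837917, PV = 85.802745
Price P = sum_t PV_t = 94.597248
First compute Macaulay numerator sum_t t * PV_t:
  t * PV_t at t = 1.0000: 2.316602
  t * PV_t at t = 2.0000: 4.472205
  t * PV_t at t = 3.0000: 6.475201
  t * PV_t at t = 4.0000: 8.333592
  t * PV_t at t = 5.0000: 429.013723
Macaulay duration D = 450.611322 / 94.597248 = 4.763472
Modified duration = D / (1 + y/m) = 4.763472 / (1 + 0.036000) = 4.597946

Answer: Modified duration = 4.5979


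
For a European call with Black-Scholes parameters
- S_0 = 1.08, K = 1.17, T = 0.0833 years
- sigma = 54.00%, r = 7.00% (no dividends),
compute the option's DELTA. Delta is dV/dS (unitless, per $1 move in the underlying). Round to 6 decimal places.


d1 = -0.3982368726; d2 = -0.5540902653
phi(d1) = 0.3685293820; exp(-qT) = 1.0000000000; exp(-rT) = 0.9941859673
N(d1) = 0.3452277942
Delta = exp(-qT) * N(d1) = 1.0000000000 * 0.3452277942 = 0.345228

Answer: Delta = 0.345228


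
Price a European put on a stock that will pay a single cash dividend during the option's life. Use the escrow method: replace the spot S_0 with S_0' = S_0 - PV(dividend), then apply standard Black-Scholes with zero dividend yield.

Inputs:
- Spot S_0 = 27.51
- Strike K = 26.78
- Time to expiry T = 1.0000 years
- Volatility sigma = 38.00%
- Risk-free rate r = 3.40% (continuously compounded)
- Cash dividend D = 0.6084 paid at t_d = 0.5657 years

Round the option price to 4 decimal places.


PV(D) = D * exp(-r * t_d) = 0.6084 * 0.98094999 = 0.59680997
S_0' = S_0 - PV(D) = 27.5100 - 0.59680997 = 26.91319003
d1 = (ln(S_0'/K) + (r + sigma^2/2)*T) / (sigma*sqrt(T)) = 0.29252937
d2 = d1 - sigma*sqrt(T) = -0.08747063
exp(-rT) = 0.96657150
N(-d1) = 0.38494095; N(-d2) = 0.53485128
P = K * exp(-rT) * N(-d2) - S_0' * N(-d1) = 26.7800 * 0.96657150 * 0.53485128 - 26.91319003 * 0.38494095 = 3.4845

Answer: Price = 3.4845


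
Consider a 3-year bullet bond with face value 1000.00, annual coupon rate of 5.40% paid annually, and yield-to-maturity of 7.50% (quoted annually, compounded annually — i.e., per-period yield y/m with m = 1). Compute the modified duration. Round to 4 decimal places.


Coupon per period c = face * coupon_rate / m = 54.000000
Periods per year m = 1; per-period yield y/m = 0.075000
Number of cashflows N = 3
Cashflows (t years, CF_t, discount factor 1/(1+y/m)^(m*t), PV):
  t = 1.0000: CF_t = 54.000000, DF = 0.930233, PV = 50.232558
  t = 2.0000: CF_t = 54.000000, DF = 0.865333, PV = 46.727961
  t = 3.0000: CF_t = 1054.000000, DF = 0.804961, PV = 848.428440
Price P = sum_t PV_t = 945.388959
First compute Macaulay numerator sum_t t * PV_t:
  t * PV_t at t = 1.0000: 50.232558
  t * PV_t at t = 2.0000: 93.455922
  t * PV_t at t = 3.0000: 2545.285321
Macaulay duration D = 2688.973801 / 945.388959 = 2.844304
Modified duration = D / (1 + y/m) = 2.844304 / (1 + 0.075000) = 2.645864

Answer: Modified duration = 2.6459


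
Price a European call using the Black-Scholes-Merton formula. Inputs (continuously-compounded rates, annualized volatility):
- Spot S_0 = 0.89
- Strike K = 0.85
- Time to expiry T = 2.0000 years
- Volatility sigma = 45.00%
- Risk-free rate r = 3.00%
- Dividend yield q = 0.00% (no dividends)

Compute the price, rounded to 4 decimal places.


Answer: Price = 0.2586

Derivation:
d1 = (ln(S/K) + (r - q + 0.5*sigma^2) * T) / (sigma * sqrt(T)) = 0.48473759
d2 = d1 - sigma * sqrt(T) = -0.15165851
exp(-rT) = 0.94176453; exp(-qT) = 1.00000000
C = S_0 * exp(-qT) * N(d1) - K * exp(-rT) * N(d2)
N(d1) = 0.68606875; N(d2) = 0.43972814
C = 0.8900 * 1.00000000 * 0.68606875 - 0.8500 * 0.94176453 * 0.43972814 = 0.2586


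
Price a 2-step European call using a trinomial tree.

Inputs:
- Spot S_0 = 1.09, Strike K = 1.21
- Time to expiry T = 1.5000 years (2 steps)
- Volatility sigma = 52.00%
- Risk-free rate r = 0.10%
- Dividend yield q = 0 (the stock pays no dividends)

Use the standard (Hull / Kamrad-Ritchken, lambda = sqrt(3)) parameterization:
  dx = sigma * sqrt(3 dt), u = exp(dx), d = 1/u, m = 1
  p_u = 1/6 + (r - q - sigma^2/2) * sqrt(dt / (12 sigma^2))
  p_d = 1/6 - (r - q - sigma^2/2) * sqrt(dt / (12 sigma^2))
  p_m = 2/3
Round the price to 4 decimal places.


Answer: Price = V(0,0) = 0.2002

Derivation:
dt = T/N = 0.750000; dx = sigma*sqrt(3*dt) = 0.780000
u = exp(dx) = 2.181472; d = 1/u = 0.458406
p_u = 0.102147, p_m = 0.666667, p_d = 0.231186
Discount per step: exp(-r*dt) = 0.999250
Stock lattice S(k, j) with j the centered position index:
  k=0: S(0,+0) = 1.0900
  k=1: S(1,-1) = 0.4997; S(1,+0) = 1.0900; S(1,+1) = 2.3778
  k=2: S(2,-2) = 0.2290; S(2,-1) = 0.4997; S(2,+0) = 1.0900; S(2,+1) = 2.3778; S(2,+2) = 5.1871
Terminal payoffs V(N, j) = max(S_T - K, 0):
  V(2,-2) = 0.000000; V(2,-1) = 0.000000; V(2,+0) = 0.000000; V(2,+1) = 1.167805; V(2,+2) = 3.977115
Backward induction: V(k, j) = exp(-r*dt) * [p_u * V(k+1, j+1) + p_m * V(k+1, j) + p_d * V(k+1, j-1)]
  V(1,-1) = exp(-r*dt) * [p_u*0.000000 + p_m*0.000000 + p_d*0.000000] = 0.000000
  V(1,+0) = exp(-r*dt) * [p_u*1.167805 + p_m*0.000000 + p_d*0.000000] = 0.119199
  V(1,+1) = exp(-r*dt) * [p_u*3.977115 + p_m*1.167805 + p_d*0.000000] = 1.183900
  V(0,+0) = exp(-r*dt) * [p_u*1.183900 + p_m*0.119199 + p_d*0.000000] = 0.200248


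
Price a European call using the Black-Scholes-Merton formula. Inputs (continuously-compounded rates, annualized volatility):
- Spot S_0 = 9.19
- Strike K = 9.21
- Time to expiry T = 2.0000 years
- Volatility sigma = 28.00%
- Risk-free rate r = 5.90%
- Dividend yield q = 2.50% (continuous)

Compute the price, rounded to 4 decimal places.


Answer: Price = 1.6248

Derivation:
d1 = (ln(S/K) + (r - q + 0.5*sigma^2) * T) / (sigma * sqrt(T)) = 0.36422587
d2 = d1 - sigma * sqrt(T) = -0.03175393
exp(-rT) = 0.88869605; exp(-qT) = 0.95122942
C = S_0 * exp(-qT) * N(d1) - K * exp(-rT) * N(d2)
N(d1) = 0.64215532; N(d2) = 0.48733414
C = 9.1900 * 0.95122942 * 0.64215532 - 9.2100 * 0.88869605 * 0.48733414 = 1.6248


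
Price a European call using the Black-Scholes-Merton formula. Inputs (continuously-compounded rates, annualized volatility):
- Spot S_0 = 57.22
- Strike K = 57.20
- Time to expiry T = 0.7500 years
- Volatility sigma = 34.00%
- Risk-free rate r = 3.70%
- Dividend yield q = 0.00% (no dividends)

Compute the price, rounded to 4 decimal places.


d1 = (ln(S/K) + (r - q + 0.5*sigma^2) * T) / (sigma * sqrt(T)) = 0.24265553
d2 = d1 - sigma * sqrt(T) = -0.05179311
exp(-rT) = 0.97263149; exp(-qT) = 1.00000000
C = S_0 * exp(-qT) * N(d1) - K * exp(-rT) * N(d2)
N(d1) = 0.59586387; N(d2) = 0.47934677
C = 57.2200 * 1.00000000 * 0.59586387 - 57.2000 * 0.97263149 * 0.47934677 = 7.4271

Answer: Price = 7.4271


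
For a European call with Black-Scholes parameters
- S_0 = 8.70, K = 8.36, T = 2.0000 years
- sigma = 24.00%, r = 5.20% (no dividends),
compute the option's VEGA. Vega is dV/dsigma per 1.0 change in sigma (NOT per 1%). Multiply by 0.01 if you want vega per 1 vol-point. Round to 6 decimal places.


d1 = 0.5935707659; d2 = 0.2541595109
phi(d1) = 0.3345055993; exp(-qT) = 1.0000000000; exp(-rT) = 0.9012252974
Vega = S * exp(-qT) * phi(d1) * sqrt(T) = 8.7000 * 1.0000000000 * 0.3345055993 * 1.4142135624 = 4.115642

Answer: Vega = 4.115642


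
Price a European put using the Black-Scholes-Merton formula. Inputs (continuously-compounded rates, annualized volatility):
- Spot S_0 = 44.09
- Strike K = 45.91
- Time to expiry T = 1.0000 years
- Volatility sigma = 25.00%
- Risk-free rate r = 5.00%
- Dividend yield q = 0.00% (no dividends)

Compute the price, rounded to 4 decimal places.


Answer: Price = 4.1587

Derivation:
d1 = (ln(S/K) + (r - q + 0.5*sigma^2) * T) / (sigma * sqrt(T)) = 0.16320016
d2 = d1 - sigma * sqrt(T) = -0.08679984
exp(-rT) = 0.95122942; exp(-qT) = 1.00000000
P = K * exp(-rT) * N(-d2) - S_0 * exp(-qT) * N(-d1)
N(-d1) = 0.43518042; N(-d2) = 0.53458469
P = 45.9100 * 0.95122942 * 0.53458469 - 44.0900 * 1.00000000 * 0.43518042 = 4.1587


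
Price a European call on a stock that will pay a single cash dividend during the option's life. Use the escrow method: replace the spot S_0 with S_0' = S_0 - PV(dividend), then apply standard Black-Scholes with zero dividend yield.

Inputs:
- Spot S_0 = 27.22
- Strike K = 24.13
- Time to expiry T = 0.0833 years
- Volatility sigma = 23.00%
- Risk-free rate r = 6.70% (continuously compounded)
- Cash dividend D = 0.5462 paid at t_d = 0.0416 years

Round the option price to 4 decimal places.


PV(D) = D * exp(-r * t_d) = 0.5462 * 0.99721668 = 0.54467975
S_0' = S_0 - PV(D) = 27.2200 - 0.54467975 = 26.67532025
d1 = (ln(S_0'/K) + (r + sigma^2/2)*T) / (sigma*sqrt(T)) = 1.62796100
d2 = d1 - sigma*sqrt(T) = 1.56157900
exp(-rT) = 0.99443445
N(d1) = 0.94823342; N(d2) = 0.94080640
C = S_0' * N(d1) - K * exp(-rT) * N(d2) = 26.67532025 * 0.94823342 - 24.1300 * 0.99443445 * 0.94080640 = 2.7191

Answer: Price = 2.7191


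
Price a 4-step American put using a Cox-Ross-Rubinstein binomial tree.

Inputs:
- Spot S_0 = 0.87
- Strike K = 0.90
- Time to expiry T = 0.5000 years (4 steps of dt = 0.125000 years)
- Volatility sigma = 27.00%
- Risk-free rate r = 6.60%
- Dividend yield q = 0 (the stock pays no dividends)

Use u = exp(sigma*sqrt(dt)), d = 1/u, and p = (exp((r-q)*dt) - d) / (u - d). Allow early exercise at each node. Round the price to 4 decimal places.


dt = T/N = 0.125000
u = exp(sigma*sqrt(dt)) = 1.100164; d = 1/u = 0.908955
p = (exp((r-q)*dt) - d) / (u - d) = 0.519478
Discount per step: exp(-r*dt) = 0.991784
Stock lattice S(k, i) with i counting down-moves:
  k=0: S(0,0) = 0.8700
  k=1: S(1,0) = 0.9571; S(1,1) = 0.7908
  k=2: S(2,0) = 1.0530; S(2,1) = 0.8700; S(2,2) = 0.7188
  k=3: S(3,0) = 1.1585; S(3,1) = 0.9571; S(3,2) = 0.7908; S(3,3) = 0.6534
  k=4: S(4,0) = 1.2745; S(4,1) = 1.0530; S(4,2) = 0.8700; S(4,3) = 0.7188; S(4,4) = 0.5939
Terminal payoffs V(N, i) = max(K - S_T, 0):
  V(4,0) = 0.000000; V(4,1) = 0.000000; V(4,2) = 0.030000; V(4,3) = 0.181206; V(4,4) = 0.306133
Backward induction: V(k, i) = exp(-r*dt) * [p * V(k+1, i) + (1-p) * V(k+1, i+1)]; then take max(V_cont, immediate exercise) for American.
  V(3,0) = exp(-r*dt) * [p*0.000000 + (1-p)*0.000000] = 0.000000; exercise = 0.000000; V(3,0) = max -> 0.000000
  V(3,1) = exp(-r*dt) * [p*0.000000 + (1-p)*0.030000] = 0.014297; exercise = 0.000000; V(3,1) = max -> 0.014297
  V(3,2) = exp(-r*dt) * [p*0.030000 + (1-p)*0.181206] = 0.101814; exercise = 0.109209; V(3,2) = max -> 0.109209
  V(3,3) = exp(-r*dt) * [p*0.181206 + (1-p)*0.306133] = 0.239254; exercise = 0.246649; V(3,3) = max -> 0.246649
  V(2,0) = exp(-r*dt) * [p*0.000000 + (1-p)*0.014297] = 0.006814; exercise = 0.000000; V(2,0) = max -> 0.006814
  V(2,1) = exp(-r*dt) * [p*0.014297 + (1-p)*0.109209] = 0.059412; exercise = 0.030000; V(2,1) = max -> 0.059412
  V(2,2) = exp(-r*dt) * [p*0.109209 + (1-p)*0.246649] = 0.173812; exercise = 0.181206; V(2,2) = max -> 0.181206
  V(1,0) = exp(-r*dt) * [p*0.006814 + (1-p)*0.059412] = 0.031825; exercise = 0.000000; V(1,0) = max -> 0.031825
  V(1,1) = exp(-r*dt) * [p*0.059412 + (1-p)*0.181206] = 0.116968; exercise = 0.109209; V(1,1) = max -> 0.116968
  V(0,0) = exp(-r*dt) * [p*0.031825 + (1-p)*0.116968] = 0.072140; exercise = 0.030000; V(0,0) = max -> 0.072140

Answer: Price = V(0,0) = 0.0721


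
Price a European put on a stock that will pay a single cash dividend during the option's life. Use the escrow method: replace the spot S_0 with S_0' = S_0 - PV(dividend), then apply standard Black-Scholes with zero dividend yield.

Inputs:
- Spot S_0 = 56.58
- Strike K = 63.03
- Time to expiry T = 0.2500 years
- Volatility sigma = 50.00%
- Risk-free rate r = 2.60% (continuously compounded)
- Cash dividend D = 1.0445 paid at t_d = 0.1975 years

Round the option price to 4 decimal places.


PV(D) = D * exp(-r * t_d) = 1.0445 * 0.99487816 = 1.03915024
S_0' = S_0 - PV(D) = 56.5800 - 1.03915024 = 55.54084976
d1 = (ln(S_0'/K) + (r + sigma^2/2)*T) / (sigma*sqrt(T)) = -0.35496809
d2 = d1 - sigma*sqrt(T) = -0.60496809
exp(-rT) = 0.99352108
N(-d1) = 0.63869325; N(-d2) = 0.72739990
P = K * exp(-rT) * N(-d2) - S_0' * N(-d1) = 63.0300 * 0.99352108 * 0.72739990 - 55.54084976 * 0.63869325 = 10.0774

Answer: Price = 10.0774


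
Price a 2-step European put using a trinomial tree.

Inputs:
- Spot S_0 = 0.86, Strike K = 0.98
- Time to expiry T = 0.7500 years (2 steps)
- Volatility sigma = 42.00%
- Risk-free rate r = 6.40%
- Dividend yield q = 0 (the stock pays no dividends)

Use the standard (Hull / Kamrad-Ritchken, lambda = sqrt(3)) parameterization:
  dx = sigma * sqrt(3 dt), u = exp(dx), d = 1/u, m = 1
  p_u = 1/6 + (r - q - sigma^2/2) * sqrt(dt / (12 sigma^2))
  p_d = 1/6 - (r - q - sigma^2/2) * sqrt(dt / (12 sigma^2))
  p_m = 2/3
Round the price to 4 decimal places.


Answer: Price = V(0,0) = 0.1723

Derivation:
dt = T/N = 0.375000; dx = sigma*sqrt(3*dt) = 0.445477
u = exp(dx) = 1.561235; d = 1/u = 0.640519
p_u = 0.156481, p_m = 0.666667, p_d = 0.176852
Discount per step: exp(-r*dt) = 0.976286
Stock lattice S(k, j) with j the centered position index:
  k=0: S(0,+0) = 0.8600
  k=1: S(1,-1) = 0.5508; S(1,+0) = 0.8600; S(1,+1) = 1.3427
  k=2: S(2,-2) = 0.3528; S(2,-1) = 0.5508; S(2,+0) = 0.8600; S(2,+1) = 1.3427; S(2,+2) = 2.0962
Terminal payoffs V(N, j) = max(K - S_T, 0):
  V(2,-2) = 0.627173; V(2,-1) = 0.429154; V(2,+0) = 0.120000; V(2,+1) = 0.000000; V(2,+2) = 0.000000
Backward induction: V(k, j) = exp(-r*dt) * [p_u * V(k+1, j+1) + p_m * V(k+1, j) + p_d * V(k+1, j-1)]
  V(1,-1) = exp(-r*dt) * [p_u*0.120000 + p_m*0.429154 + p_d*0.627173] = 0.405937
  V(1,+0) = exp(-r*dt) * [p_u*0.000000 + p_m*0.120000 + p_d*0.429154] = 0.152200
  V(1,+1) = exp(-r*dt) * [p_u*0.000000 + p_m*0.000000 + p_d*0.120000] = 0.020719
  V(0,+0) = exp(-r*dt) * [p_u*0.020719 + p_m*0.152200 + p_d*0.405937] = 0.172314
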